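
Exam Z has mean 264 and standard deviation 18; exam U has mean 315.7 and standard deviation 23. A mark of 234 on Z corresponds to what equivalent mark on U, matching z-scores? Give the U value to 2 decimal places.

z = (234 − 264)/18 ≈ -1.6667.
U = 315.7 + z·23 = 315.7 + (234 − 264)·23/18 ≈ 277.37.

U = 277.37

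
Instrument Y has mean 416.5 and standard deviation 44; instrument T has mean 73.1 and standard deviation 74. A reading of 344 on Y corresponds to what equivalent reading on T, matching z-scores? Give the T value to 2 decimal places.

T = -48.83

z = (344 − 416.5)/44 ≈ -1.6477.
T = 73.1 + z·74 = 73.1 + (344 − 416.5)·74/44 ≈ -48.83.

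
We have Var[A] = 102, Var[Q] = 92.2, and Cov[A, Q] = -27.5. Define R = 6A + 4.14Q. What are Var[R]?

Var[R] = 3886.07112

Var[R] = a²·Var[A] + b²·Var[Q] + 2ab·Cov[A, Q] with a = 6, b = 4.14.
= 6²·102 + 4.14²·92.2 + 2·6·4.14·(-27.5)
= 3672 + 1580.27112 + (-1366.2) = 3886.07112.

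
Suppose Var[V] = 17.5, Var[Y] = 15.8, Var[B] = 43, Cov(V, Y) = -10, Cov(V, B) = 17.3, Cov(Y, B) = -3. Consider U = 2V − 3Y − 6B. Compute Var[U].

Var[U] = a²·Var[V] + b²·Var[Y] + c²·Var[B] + 2ab·Cov(V, Y) + 2ac·Cov(V, B) + 2bc·Cov(Y, B), with a = 2, b = -3, c = -6.
= 70 + 142.2 + 1548 + 120 + (-415.2) + (-108)
= 1357.

Var[U] = 1357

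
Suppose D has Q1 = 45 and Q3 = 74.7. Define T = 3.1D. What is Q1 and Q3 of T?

Q1(T) = 139.5, Q3(T) = 231.57

a = 3.1 > 0: Q1(T) = a·Q1(D)+b = 139.5, Q3(T) = a·Q3(D)+b = 231.57.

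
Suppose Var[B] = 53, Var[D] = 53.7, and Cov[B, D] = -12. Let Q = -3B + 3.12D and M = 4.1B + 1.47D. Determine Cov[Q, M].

Cov[Q, M] = -506.19432

By bilinearity, Cov[Q, M] = ac·Var[B] + bd·Var[D] + (ad+bc)·Cov[B, D], with a=-3, b=3.12, c=4.1, d=1.47.
ac·Var[B] = (-3)·4.1·53 = -651.9
bd·Var[D] = 3.12·1.47·53.7 = 246.28968
(ad+bc)·Cov[B, D] = (8.382)·(-12) = -100.584
Cov[Q, M] = -651.9 + 246.28968 + (-100.584) = -506.19432.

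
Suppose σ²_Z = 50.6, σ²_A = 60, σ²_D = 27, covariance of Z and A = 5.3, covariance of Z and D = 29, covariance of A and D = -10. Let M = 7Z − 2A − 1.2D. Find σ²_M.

σ²_M = a²·σ²_Z + b²·σ²_A + c²·σ²_D + 2ab·covariance of Z and A + 2ac·covariance of Z and D + 2bc·covariance of A and D, with a = 7, b = -2, c = -1.2.
= 2479.4 + 240 + 38.88 + (-148.4) + (-487.2) + (-48)
= 2074.68.

σ²_M = 2074.68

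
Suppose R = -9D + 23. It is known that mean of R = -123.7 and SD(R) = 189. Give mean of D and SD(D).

mean of D = 16.3, SD(D) = 21

From R = -9D + 23: mean of R = a·mean of D + b, so mean of D = (mean of R − b)/a = (-123.7 − 23)/(-9) = 16.3.
SD(R) = |a|·SD(D), so SD(D) = 189/|-9| = 21.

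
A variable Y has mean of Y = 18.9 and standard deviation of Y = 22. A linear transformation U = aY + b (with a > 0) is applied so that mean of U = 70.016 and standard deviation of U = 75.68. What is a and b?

a = 3.44, b = 5

standard deviation of U = a·standard deviation of Y (a > 0), so a = 75.68/22 = 3.44.
mean of U = a·mean of Y + b, so b = 70.016 − 3.44·18.9 = 5.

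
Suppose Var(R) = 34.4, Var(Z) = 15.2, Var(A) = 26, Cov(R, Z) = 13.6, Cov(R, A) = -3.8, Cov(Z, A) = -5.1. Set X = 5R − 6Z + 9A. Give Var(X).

Var(X) = a²·Var(R) + b²·Var(Z) + c²·Var(A) + 2ab·Cov(R, Z) + 2ac·Cov(R, A) + 2bc·Cov(Z, A), with a = 5, b = -6, c = 9.
= 860 + 547.2 + 2106 + (-816) + (-342) + 550.8
= 2906.

Var(X) = 2906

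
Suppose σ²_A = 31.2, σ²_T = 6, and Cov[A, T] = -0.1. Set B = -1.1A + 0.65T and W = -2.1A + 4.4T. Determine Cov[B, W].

Cov[B, W] = 89.8525

By bilinearity, Cov[B, W] = ac·σ²_A + bd·σ²_T + (ad+bc)·Cov[A, T], with a=-1.1, b=0.65, c=-2.1, d=4.4.
ac·σ²_A = (-1.1)·(-2.1)·31.2 = 72.072
bd·σ²_T = 0.65·4.4·6 = 17.16
(ad+bc)·Cov[A, T] = (-6.205)·(-0.1) = 0.6205
Cov[B, W] = 72.072 + 17.16 + 0.6205 = 89.8525.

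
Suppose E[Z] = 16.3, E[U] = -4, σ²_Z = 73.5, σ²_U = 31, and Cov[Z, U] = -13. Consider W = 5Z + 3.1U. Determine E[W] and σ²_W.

E[W] = 69.1, σ²_W = 1732.41

E[W] = 5·E[Z] + 3.1·E[U] = 5·16.3 + 3.1·(-4) = 69.1.
σ²_W = a²·σ²_Z + b²·σ²_U + 2ab·Cov[Z, U] with a = 5, b = 3.1.
= 5²·73.5 + 3.1²·31 + 2·5·3.1·(-13)
= 1837.5 + 297.91 + (-403) = 1732.41.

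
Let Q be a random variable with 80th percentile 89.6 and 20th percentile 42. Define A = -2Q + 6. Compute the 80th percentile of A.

Since a = -2 < 0 the transformation is decreasing, reversing order: the 80th percentile of A corresponds to the 20th percentile of Q.
So P_{80}(A) = a·P_{20}(Q) + b = (-2)·42 + 6 = -78.

80th percentile of A = -78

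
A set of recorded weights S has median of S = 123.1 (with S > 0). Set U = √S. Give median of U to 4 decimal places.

median of U = 11.095

√S is monotone on this domain, so median of U = √(123.1) ≈ 11.095.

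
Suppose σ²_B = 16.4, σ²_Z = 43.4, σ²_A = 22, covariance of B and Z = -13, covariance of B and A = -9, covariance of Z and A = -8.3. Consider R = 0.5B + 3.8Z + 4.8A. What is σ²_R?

σ²_R = 742.292

σ²_R = a²·σ²_B + b²·σ²_Z + c²·σ²_A + 2ab·covariance of B and Z + 2ac·covariance of B and A + 2bc·covariance of Z and A, with a = 0.5, b = 3.8, c = 4.8.
= 4.1 + 626.696 + 506.88 + (-49.4) + (-43.2) + (-302.784)
= 742.292.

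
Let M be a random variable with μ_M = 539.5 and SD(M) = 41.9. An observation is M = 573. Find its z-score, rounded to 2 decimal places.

z = 0.80

z = (M − μ_M) / SD(M) = (573 − 539.5) / 41.9 ≈ 0.80.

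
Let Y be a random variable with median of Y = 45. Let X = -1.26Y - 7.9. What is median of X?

median of X = -64.6

A linear map preserves order up to sign, so median of X = a·median of Y + b = (-1.26)·45 + (-7.9) = -64.6.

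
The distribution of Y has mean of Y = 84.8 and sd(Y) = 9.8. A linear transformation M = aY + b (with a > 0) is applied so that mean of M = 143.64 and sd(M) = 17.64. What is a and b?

a = 1.8, b = -9

sd(M) = a·sd(Y) (a > 0), so a = 17.64/9.8 = 1.8.
mean of M = a·mean of Y + b, so b = 143.64 − 1.8·84.8 = -9.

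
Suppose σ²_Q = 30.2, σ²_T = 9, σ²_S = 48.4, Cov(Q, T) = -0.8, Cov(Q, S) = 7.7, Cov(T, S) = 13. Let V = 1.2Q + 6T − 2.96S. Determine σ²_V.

σ²_V = a²·σ²_Q + b²·σ²_T + c²·σ²_S + 2ab·Cov(Q, T) + 2ac·Cov(Q, S) + 2bc·Cov(T, S), with a = 1.2, b = 6, c = -2.96.
= 43.488 + 324 + 424.06144 + (-11.52) + (-54.7008) + (-461.76)
= 263.56864.

σ²_V = 263.56864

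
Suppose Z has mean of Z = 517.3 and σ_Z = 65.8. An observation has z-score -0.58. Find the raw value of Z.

Z = mean of Z + z·σ_Z = 517.3 + (-0.58)·65.8 = 479.136.

Z = 479.136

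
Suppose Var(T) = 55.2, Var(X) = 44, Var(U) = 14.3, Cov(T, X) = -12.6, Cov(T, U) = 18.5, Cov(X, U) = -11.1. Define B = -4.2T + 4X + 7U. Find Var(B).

Var(B) = a²·Var(T) + b²·Var(X) + c²·Var(U) + 2ab·Cov(T, X) + 2ac·Cov(T, U) + 2bc·Cov(X, U), with a = -4.2, b = 4, c = 7.
= 973.728 + 704 + 700.7 + 423.36 + (-1087.8) + (-621.6)
= 1092.388.

Var(B) = 1092.388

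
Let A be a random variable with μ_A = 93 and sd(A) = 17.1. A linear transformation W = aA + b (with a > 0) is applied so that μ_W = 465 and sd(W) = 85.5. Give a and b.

a = 5, b = 0

sd(W) = a·sd(A) (a > 0), so a = 85.5/17.1 = 5.
μ_W = a·μ_A + b, so b = 465 − 5·93 = 0.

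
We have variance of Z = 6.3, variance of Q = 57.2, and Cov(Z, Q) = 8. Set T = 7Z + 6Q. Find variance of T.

variance of T = a²·variance of Z + b²·variance of Q + 2ab·Cov(Z, Q) with a = 7, b = 6.
= 7²·6.3 + 6²·57.2 + 2·7·6·8
= 308.7 + 2059.2 + 672 = 3039.9.

variance of T = 3039.9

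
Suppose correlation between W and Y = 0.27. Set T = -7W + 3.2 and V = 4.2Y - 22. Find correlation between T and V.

Linear rescalings preserve |correlation|; the slopes -7 and 4.2 have opposite signs, so the correlation flips sign: correlation between T and V = −correlation between W and Y = -0.27.

correlation between T and V = -0.27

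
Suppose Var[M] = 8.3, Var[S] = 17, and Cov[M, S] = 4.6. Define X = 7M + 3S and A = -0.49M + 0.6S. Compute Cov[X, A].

Cov[X, A] = 14.689

By bilinearity, Cov[X, A] = ac·Var[M] + bd·Var[S] + (ad+bc)·Cov[M, S], with a=7, b=3, c=-0.49, d=0.6.
ac·Var[M] = 7·(-0.49)·8.3 = -28.469
bd·Var[S] = 3·0.6·17 = 30.6
(ad+bc)·Cov[M, S] = (2.73)·4.6 = 12.558
Cov[X, A] = -28.469 + 30.6 + 12.558 = 14.689.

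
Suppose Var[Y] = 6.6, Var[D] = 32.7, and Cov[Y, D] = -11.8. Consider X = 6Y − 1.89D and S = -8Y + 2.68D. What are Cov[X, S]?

By bilinearity, Cov[X, S] = ac·Var[Y] + bd·Var[D] + (ad+bc)·Cov[Y, D], with a=6, b=-1.89, c=-8, d=2.68.
ac·Var[Y] = 6·(-8)·6.6 = -316.8
bd·Var[D] = (-1.89)·2.68·32.7 = -165.63204
(ad+bc)·Cov[Y, D] = (31.2)·(-11.8) = -368.16
Cov[X, S] = -316.8 + (-165.63204) + (-368.16) = -850.59204.

Cov[X, S] = -850.59204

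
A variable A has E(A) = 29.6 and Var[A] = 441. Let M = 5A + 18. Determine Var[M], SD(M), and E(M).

M = 5A + 18 is linear with a = 5, b = 18.
Var[M] = a²·Var[A] = 5²·441 = 11025 (the additive constant 18 does not affect variance).
SD(A) = √441 = 21.
SD(M) = |a|·SD(A) = |5|·21 = 105.
E(M) = a·E(A) + b = 5·29.6 + 18 = 166.

Var[M] = 11025, SD(M) = 105, E(M) = 166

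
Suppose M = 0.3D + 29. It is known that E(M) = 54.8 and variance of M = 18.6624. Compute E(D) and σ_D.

From M = 0.3D + 29: E(M) = a·E(D) + b, so E(D) = (E(M) − b)/a = (54.8 − 29)/0.3 = 86.
σ_M = √18.6624 = 4.32.
σ_M = |a|·σ_D, so σ_D = 4.32/|0.3| = 14.4.

E(D) = 86, σ_D = 14.4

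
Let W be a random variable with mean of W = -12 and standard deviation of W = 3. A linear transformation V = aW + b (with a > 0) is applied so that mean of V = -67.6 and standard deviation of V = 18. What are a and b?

a = 6, b = 4.4

standard deviation of V = a·standard deviation of W (a > 0), so a = 18/3 = 6.
mean of V = a·mean of W + b, so b = -67.6 − 6·(-12) = 4.4.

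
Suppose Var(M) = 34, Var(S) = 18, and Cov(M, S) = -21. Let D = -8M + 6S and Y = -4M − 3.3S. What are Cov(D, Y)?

By bilinearity, Cov(D, Y) = ac·Var(M) + bd·Var(S) + (ad+bc)·Cov(M, S), with a=-8, b=6, c=-4, d=-3.3.
ac·Var(M) = (-8)·(-4)·34 = 1088
bd·Var(S) = 6·(-3.3)·18 = -356.4
(ad+bc)·Cov(M, S) = (2.4)·(-21) = -50.4
Cov(D, Y) = 1088 + (-356.4) + (-50.4) = 681.2.

Cov(D, Y) = 681.2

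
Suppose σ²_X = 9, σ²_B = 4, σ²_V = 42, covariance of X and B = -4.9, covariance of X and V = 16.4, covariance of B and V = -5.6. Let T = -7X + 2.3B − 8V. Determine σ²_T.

σ²_T = a²·σ²_X + b²·σ²_B + c²·σ²_V + 2ab·covariance of X and B + 2ac·covariance of X and V + 2bc·covariance of B and V, with a = -7, b = 2.3, c = -8.
= 441 + 21.16 + 2688 + 157.78 + 1836.8 + 206.08
= 5350.82.

σ²_T = 5350.82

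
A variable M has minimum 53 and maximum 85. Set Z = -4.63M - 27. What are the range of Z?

Range(Z) = 148.16

Range of M = 85 − 53 = 32.
Range(Z) = |a|·Range(M) = |-4.63|·32 = 148.16.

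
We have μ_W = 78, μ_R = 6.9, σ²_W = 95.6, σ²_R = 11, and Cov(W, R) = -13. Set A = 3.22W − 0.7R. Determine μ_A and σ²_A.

μ_A = 246.33, σ²_A = 1055.21304

μ_A = 3.22·μ_W + (-0.7)·μ_R = 3.22·78 + (-0.7)·6.9 = 246.33.
σ²_A = a²·σ²_W + b²·σ²_R + 2ab·Cov(W, R) with a = 3.22, b = -0.7.
= 3.22²·95.6 + (-0.7)²·11 + 2·3.22·(-0.7)·(-13)
= 991.21904 + 5.39 + 58.604 = 1055.21304.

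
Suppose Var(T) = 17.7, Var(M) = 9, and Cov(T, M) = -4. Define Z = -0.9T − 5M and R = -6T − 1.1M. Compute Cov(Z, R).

Cov(Z, R) = 21.12

By bilinearity, Cov(Z, R) = ac·Var(T) + bd·Var(M) + (ad+bc)·Cov(T, M), with a=-0.9, b=-5, c=-6, d=-1.1.
ac·Var(T) = (-0.9)·(-6)·17.7 = 95.58
bd·Var(M) = (-5)·(-1.1)·9 = 49.5
(ad+bc)·Cov(T, M) = (30.99)·(-4) = -123.96
Cov(Z, R) = 95.58 + 49.5 + (-123.96) = 21.12.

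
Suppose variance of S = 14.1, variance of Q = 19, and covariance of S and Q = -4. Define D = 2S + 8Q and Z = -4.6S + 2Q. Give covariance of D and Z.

covariance of D and Z = 305.48

By bilinearity, covariance of D and Z = ac·variance of S + bd·variance of Q + (ad+bc)·covariance of S and Q, with a=2, b=8, c=-4.6, d=2.
ac·variance of S = 2·(-4.6)·14.1 = -129.72
bd·variance of Q = 8·2·19 = 304
(ad+bc)·covariance of S and Q = (-32.8)·(-4) = 131.2
covariance of D and Z = -129.72 + 304 + 131.2 = 305.48.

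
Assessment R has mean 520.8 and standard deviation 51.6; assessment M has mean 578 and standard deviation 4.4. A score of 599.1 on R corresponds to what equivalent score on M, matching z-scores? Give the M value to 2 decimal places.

M = 584.68

z = (599.1 − 520.8)/51.6 ≈ 1.5174.
M = 578 + z·4.4 = 578 + (599.1 − 520.8)·4.4/51.6 ≈ 584.68.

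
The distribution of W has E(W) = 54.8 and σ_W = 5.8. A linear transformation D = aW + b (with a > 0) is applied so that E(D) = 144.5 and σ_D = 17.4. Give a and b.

a = 3, b = -19.9

σ_D = a·σ_W (a > 0), so a = 17.4/5.8 = 3.
E(D) = a·E(W) + b, so b = 144.5 − 3·54.8 = -19.9.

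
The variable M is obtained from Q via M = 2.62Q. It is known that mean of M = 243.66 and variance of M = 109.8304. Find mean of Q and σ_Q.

From M = 2.62Q: mean of M = a·mean of Q + b, so mean of Q = (mean of M − b)/a = (243.66 − 0)/2.62 = 93.
σ_M = √109.8304 = 10.48.
σ_M = |a|·σ_Q, so σ_Q = 10.48/|2.62| = 4.

mean of Q = 93, σ_Q = 4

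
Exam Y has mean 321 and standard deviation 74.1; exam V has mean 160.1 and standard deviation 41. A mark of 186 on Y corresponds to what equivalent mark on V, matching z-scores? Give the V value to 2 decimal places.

V = 85.40

z = (186 − 321)/74.1 ≈ -1.8219.
V = 160.1 + z·41 = 160.1 + (186 − 321)·41/74.1 ≈ 85.40.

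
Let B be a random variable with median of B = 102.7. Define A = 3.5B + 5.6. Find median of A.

A linear map preserves order up to sign, so median of A = a·median of B + b = 3.5·102.7 + 5.6 = 365.05.

median of A = 365.05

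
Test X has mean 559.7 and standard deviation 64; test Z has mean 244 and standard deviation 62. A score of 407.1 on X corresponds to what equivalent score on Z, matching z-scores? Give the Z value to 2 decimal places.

Z = 96.17

z = (407.1 − 559.7)/64 ≈ -2.3844.
Z = 244 + z·62 = 244 + (407.1 − 559.7)·62/64 ≈ 96.17.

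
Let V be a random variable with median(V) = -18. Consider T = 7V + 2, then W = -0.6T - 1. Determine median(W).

median(W) = 73.4

median(T) = 7·(-18) + 2 = -124.
median(W) = (-0.6)·(-124) + (-1) = 73.4.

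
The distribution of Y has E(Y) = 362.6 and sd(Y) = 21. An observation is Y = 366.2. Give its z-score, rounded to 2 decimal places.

z = 0.17

z = (Y − E(Y)) / sd(Y) = (366.2 − 362.6) / 21 ≈ 0.17.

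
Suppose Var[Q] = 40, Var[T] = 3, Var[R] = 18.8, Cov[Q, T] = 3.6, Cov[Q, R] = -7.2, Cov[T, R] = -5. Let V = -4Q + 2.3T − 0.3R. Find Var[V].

Var[V] = 580.942

Var[V] = a²·Var[Q] + b²·Var[T] + c²·Var[R] + 2ab·Cov[Q, T] + 2ac·Cov[Q, R] + 2bc·Cov[T, R], with a = -4, b = 2.3, c = -0.3.
= 640 + 15.87 + 1.692 + (-66.24) + (-17.28) + 6.9
= 580.942.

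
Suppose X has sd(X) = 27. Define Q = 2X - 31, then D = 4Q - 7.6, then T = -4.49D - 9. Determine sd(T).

sd(Q) = |2|·27 = 54.
sd(D) = |4|·54 = 216.
sd(T) = |-4.49|·216 = 969.84.

sd(T) = 969.84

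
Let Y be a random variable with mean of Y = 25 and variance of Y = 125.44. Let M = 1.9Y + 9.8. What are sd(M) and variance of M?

sd(M) = 21.28, variance of M = 452.8384

M = 1.9Y + 9.8 is linear with a = 1.9, b = 9.8.
sd(Y) = √125.44 = 11.2.
sd(M) = |a|·sd(Y) = |1.9|·11.2 = 21.28.
variance of M = a²·variance of Y = 1.9²·125.44 = 452.8384 (the additive constant 9.8 does not affect variance).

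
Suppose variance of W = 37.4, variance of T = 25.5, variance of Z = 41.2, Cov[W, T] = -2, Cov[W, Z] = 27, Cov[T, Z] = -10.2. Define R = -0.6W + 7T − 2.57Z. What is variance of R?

variance of R = a²·variance of W + b²·variance of T + c²·variance of Z + 2ab·Cov[W, T] + 2ac·Cov[W, Z] + 2bc·Cov[T, Z], with a = -0.6, b = 7, c = -2.57.
= 13.464 + 1249.5 + 272.12188 + 16.8 + 83.268 + 366.996
= 2002.14988.

variance of R = 2002.14988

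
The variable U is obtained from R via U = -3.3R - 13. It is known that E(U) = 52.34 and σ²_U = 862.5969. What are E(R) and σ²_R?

From U = -3.3R - 13: E(U) = a·E(R) + b, so E(R) = (E(U) − b)/a = (52.34 − (-13))/(-3.3) = -19.8.
σ²_U = a²·σ²_R, so σ²_R = 862.5969/(-3.3)² = 79.21.

E(R) = -19.8, σ²_R = 79.21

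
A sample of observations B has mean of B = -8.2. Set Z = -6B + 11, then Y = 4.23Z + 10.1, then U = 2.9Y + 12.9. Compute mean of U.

mean of Z = (-6)·(-8.2) + 11 = 60.2.
mean of Y = 4.23·60.2 + 10.1 = 264.746.
mean of U = 2.9·264.746 + 12.9 = 780.6634.

mean of U = 780.6634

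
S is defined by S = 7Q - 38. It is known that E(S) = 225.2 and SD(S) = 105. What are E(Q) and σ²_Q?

From S = 7Q - 38: E(S) = a·E(Q) + b, so E(Q) = (E(S) − b)/a = (225.2 − (-38))/7 = 37.6.
σ²_S = 105² = 11025.
σ²_S = a²·σ²_Q, so σ²_Q = 11025/7² = 225.

E(Q) = 37.6, σ²_Q = 225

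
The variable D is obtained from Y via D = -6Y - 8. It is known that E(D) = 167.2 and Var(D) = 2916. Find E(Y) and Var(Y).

E(Y) = -29.2, Var(Y) = 81

From D = -6Y - 8: E(D) = a·E(Y) + b, so E(Y) = (E(D) − b)/a = (167.2 − (-8))/(-6) = -29.2.
Var(D) = a²·Var(Y), so Var(Y) = 2916/(-6)² = 81.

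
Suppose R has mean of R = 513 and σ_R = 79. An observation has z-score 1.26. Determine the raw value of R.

R = mean of R + z·σ_R = 513 + 1.26·79 = 612.54.

R = 612.54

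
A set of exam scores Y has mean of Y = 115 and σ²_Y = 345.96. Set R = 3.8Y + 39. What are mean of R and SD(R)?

mean of R = 476, SD(R) = 70.68

R = 3.8Y + 39 is linear with a = 3.8, b = 39.
mean of R = a·mean of Y + b = 3.8·115 + 39 = 476.
SD(Y) = √345.96 = 18.6.
SD(R) = |a|·SD(Y) = |3.8|·18.6 = 70.68.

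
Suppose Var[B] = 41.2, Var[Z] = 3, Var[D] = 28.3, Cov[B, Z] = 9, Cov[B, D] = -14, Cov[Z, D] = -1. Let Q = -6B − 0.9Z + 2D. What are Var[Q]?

Var[Q] = 2035.63

Var[Q] = a²·Var[B] + b²·Var[Z] + c²·Var[D] + 2ab·Cov[B, Z] + 2ac·Cov[B, D] + 2bc·Cov[Z, D], with a = -6, b = -0.9, c = 2.
= 1483.2 + 2.43 + 113.2 + 97.2 + 336 + 3.6
= 2035.63.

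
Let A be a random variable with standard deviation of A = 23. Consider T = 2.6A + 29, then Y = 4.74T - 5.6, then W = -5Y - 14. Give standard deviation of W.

standard deviation of T = |2.6|·23 = 59.8.
standard deviation of Y = |4.74|·59.8 = 283.452.
standard deviation of W = |-5|·283.452 = 1417.26.

standard deviation of W = 1417.26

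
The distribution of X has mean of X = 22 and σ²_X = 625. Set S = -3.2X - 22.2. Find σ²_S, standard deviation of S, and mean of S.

S = -3.2X - 22.2 is linear with a = -3.2, b = -22.2.
σ²_S = a²·σ²_X = (-3.2)²·625 = 6400 (the additive constant -22.2 does not affect variance).
standard deviation of X = √625 = 25.
standard deviation of S = |a|·standard deviation of X = |-3.2|·25 = 80.
mean of S = a·mean of X + b = (-3.2)·22 + (-22.2) = -92.6.

σ²_S = 6400, standard deviation of S = 80, mean of S = -92.6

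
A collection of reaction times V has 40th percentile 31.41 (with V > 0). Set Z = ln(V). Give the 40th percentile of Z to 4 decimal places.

ln(V) is increasing, so P_{40}(Z) = g(P_{40}(V)) ≈ 3.4471.

40th percentile of Z = 3.4471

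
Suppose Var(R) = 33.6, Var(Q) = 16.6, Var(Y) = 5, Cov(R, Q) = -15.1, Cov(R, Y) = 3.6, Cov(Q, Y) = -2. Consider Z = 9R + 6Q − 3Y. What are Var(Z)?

Var(Z) = 1611

Var(Z) = a²·Var(R) + b²·Var(Q) + c²·Var(Y) + 2ab·Cov(R, Q) + 2ac·Cov(R, Y) + 2bc·Cov(Q, Y), with a = 9, b = 6, c = -3.
= 2721.6 + 597.6 + 45 + (-1630.8) + (-194.4) + 72
= 1611.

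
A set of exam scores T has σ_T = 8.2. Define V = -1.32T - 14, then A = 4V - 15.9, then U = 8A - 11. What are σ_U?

σ_V = |-1.32|·8.2 = 10.824.
σ_A = |4|·10.824 = 43.296.
σ_U = |8|·43.296 = 346.368.

σ_U = 346.368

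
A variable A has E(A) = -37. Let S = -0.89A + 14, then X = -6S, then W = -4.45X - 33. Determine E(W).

E(W) = 1220.031

E(S) = (-0.89)·(-37) + 14 = 46.93.
E(X) = (-6)·46.93 = -281.58.
E(W) = (-4.45)·(-281.58) + (-33) = 1220.031.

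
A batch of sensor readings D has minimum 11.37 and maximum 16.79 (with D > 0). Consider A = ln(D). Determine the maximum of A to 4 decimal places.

max(A) = 2.8208

ln(D) is increasing on this domain, so max(A) comes from max(D) = 16.79: max(A) = ln(16.79) ≈ 2.8208.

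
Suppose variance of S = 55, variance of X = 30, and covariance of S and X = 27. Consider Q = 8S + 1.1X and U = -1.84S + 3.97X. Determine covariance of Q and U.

covariance of Q and U = 124.282

By bilinearity, covariance of Q and U = ac·variance of S + bd·variance of X + (ad+bc)·covariance of S and X, with a=8, b=1.1, c=-1.84, d=3.97.
ac·variance of S = 8·(-1.84)·55 = -809.6
bd·variance of X = 1.1·3.97·30 = 131.01
(ad+bc)·covariance of S and X = (29.736)·27 = 802.872
covariance of Q and U = -809.6 + 131.01 + 802.872 = 124.282.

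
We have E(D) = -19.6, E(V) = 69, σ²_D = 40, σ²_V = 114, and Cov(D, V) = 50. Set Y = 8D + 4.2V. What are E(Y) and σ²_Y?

E(Y) = 8·E(D) + 4.2·E(V) = 8·(-19.6) + 4.2·69 = 133.
σ²_Y = a²·σ²_D + b²·σ²_V + 2ab·Cov(D, V) with a = 8, b = 4.2.
= 8²·40 + 4.2²·114 + 2·8·4.2·50
= 2560 + 2010.96 + 3360 = 7930.96.

E(Y) = 133, σ²_Y = 7930.96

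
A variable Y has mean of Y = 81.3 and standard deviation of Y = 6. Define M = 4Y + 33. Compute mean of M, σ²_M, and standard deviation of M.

M = 4Y + 33 is linear with a = 4, b = 33.
mean of M = a·mean of Y + b = 4·81.3 + 33 = 358.2.
σ²_Y = 6² = 36.
σ²_M = a²·σ²_Y = 4²·36 = 576 (the additive constant 33 does not affect variance).
standard deviation of M = |a|·standard deviation of Y = |4|·6 = 24.

mean of M = 358.2, σ²_M = 576, standard deviation of M = 24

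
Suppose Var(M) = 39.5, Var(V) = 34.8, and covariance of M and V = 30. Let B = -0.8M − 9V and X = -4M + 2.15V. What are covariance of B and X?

By bilinearity, covariance of B and X = ac·Var(M) + bd·Var(V) + (ad+bc)·covariance of M and V, with a=-0.8, b=-9, c=-4, d=2.15.
ac·Var(M) = (-0.8)·(-4)·39.5 = 126.4
bd·Var(V) = (-9)·2.15·34.8 = -673.38
(ad+bc)·covariance of M and V = (34.28)·30 = 1028.4
covariance of B and X = 126.4 + (-673.38) + 1028.4 = 481.42.

covariance of B and X = 481.42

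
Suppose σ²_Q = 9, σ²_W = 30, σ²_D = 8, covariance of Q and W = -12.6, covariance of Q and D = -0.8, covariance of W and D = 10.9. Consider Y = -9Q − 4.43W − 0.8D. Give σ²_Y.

σ²_Y = a²·σ²_Q + b²·σ²_W + c²·σ²_D + 2ab·covariance of Q and W + 2ac·covariance of Q and D + 2bc·covariance of W and D, with a = -9, b = -4.43, c = -0.8.
= 729 + 588.747 + 5.12 + (-1004.724) + (-11.52) + 77.2592
= 383.8822.

σ²_Y = 383.8822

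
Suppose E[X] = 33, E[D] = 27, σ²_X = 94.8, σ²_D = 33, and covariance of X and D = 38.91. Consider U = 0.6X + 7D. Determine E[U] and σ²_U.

E[U] = 208.8, σ²_U = 1977.972

E[U] = 0.6·E[X] + 7·E[D] = 0.6·33 + 7·27 = 208.8.
σ²_U = a²·σ²_X + b²·σ²_D + 2ab·covariance of X and D with a = 0.6, b = 7.
= 0.6²·94.8 + 7²·33 + 2·0.6·7·38.91
= 34.128 + 1617 + 326.844 = 1977.972.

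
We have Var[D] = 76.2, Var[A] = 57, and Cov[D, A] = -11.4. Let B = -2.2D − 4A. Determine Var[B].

Var[B] = 1080.168

Var[B] = a²·Var[D] + b²·Var[A] + 2ab·Cov[D, A] with a = -2.2, b = -4.
= (-2.2)²·76.2 + (-4)²·57 + 2·(-2.2)·(-4)·(-11.4)
= 368.808 + 912 + (-200.64) = 1080.168.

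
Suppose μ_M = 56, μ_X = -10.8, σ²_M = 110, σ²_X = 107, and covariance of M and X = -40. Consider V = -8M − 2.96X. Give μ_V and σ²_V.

μ_V = -416.032, σ²_V = 6083.0912

μ_V = (-8)·μ_M + (-2.96)·μ_X = (-8)·56 + (-2.96)·(-10.8) = -416.032.
σ²_V = a²·σ²_M + b²·σ²_X + 2ab·covariance of M and X with a = -8, b = -2.96.
= (-8)²·110 + (-2.96)²·107 + 2·(-8)·(-2.96)·(-40)
= 7040 + 937.4912 + (-1894.4) = 6083.0912.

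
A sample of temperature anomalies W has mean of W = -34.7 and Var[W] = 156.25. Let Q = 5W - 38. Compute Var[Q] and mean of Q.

Q = 5W - 38 is linear with a = 5, b = -38.
Var[Q] = a²·Var[W] = 5²·156.25 = 3906.25 (the additive constant -38 does not affect variance).
mean of Q = a·mean of W + b = 5·(-34.7) + (-38) = -211.5.

Var[Q] = 3906.25, mean of Q = -211.5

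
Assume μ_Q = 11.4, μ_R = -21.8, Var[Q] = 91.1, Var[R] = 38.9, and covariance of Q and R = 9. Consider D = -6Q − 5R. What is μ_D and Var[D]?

μ_D = (-6)·μ_Q + (-5)·μ_R = (-6)·11.4 + (-5)·(-21.8) = 40.6.
Var[D] = a²·Var[Q] + b²·Var[R] + 2ab·covariance of Q and R with a = -6, b = -5.
= (-6)²·91.1 + (-5)²·38.9 + 2·(-6)·(-5)·9
= 3279.6 + 972.5 + 540 = 4792.1.

μ_D = 40.6, Var[D] = 4792.1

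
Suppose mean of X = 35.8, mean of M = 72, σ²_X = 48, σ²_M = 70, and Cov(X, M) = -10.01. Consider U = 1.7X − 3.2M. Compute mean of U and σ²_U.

mean of U = -169.54, σ²_U = 964.4288

mean of U = 1.7·mean of X + (-3.2)·mean of M = 1.7·35.8 + (-3.2)·72 = -169.54.
σ²_U = a²·σ²_X + b²·σ²_M + 2ab·Cov(X, M) with a = 1.7, b = -3.2.
= 1.7²·48 + (-3.2)²·70 + 2·1.7·(-3.2)·(-10.01)
= 138.72 + 716.8 + 108.9088 = 964.4288.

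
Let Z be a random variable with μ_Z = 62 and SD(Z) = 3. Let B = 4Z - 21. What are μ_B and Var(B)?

B = 4Z - 21 is linear with a = 4, b = -21.
μ_B = a·μ_Z + b = 4·62 + (-21) = 227.
Var(Z) = 3² = 9.
Var(B) = a²·Var(Z) = 4²·9 = 144 (the additive constant -21 does not affect variance).

μ_B = 227, Var(B) = 144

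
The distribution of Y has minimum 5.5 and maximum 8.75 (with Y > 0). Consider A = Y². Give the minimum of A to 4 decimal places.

min(A) = 30.25

Y² is increasing on this domain, so min(A) comes from min(Y) = 5.5: min(A) = square(5.5) = 30.25.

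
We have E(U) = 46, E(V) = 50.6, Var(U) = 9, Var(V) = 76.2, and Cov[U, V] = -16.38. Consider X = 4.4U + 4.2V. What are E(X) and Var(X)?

E(X) = 414.92, Var(X) = 913.0032

E(X) = 4.4·E(U) + 4.2·E(V) = 4.4·46 + 4.2·50.6 = 414.92.
Var(X) = a²·Var(U) + b²·Var(V) + 2ab·Cov[U, V] with a = 4.4, b = 4.2.
= 4.4²·9 + 4.2²·76.2 + 2·4.4·4.2·(-16.38)
= 174.24 + 1344.168 + (-605.4048) = 913.0032.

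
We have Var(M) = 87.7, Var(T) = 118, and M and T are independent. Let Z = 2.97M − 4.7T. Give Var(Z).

Var(Z) = a²·Var(M) + b²·Var(T) + 2ab·Cov[M, T] with a = 2.97, b = -4.7.
Independence gives Cov[M, T] = 0.
= 2.97²·87.7 + (-4.7)²·118 + 2·2.97·(-4.7)·0
= 773.59293 + 2606.62 + 0 = 3380.21293.

Var(Z) = 3380.21293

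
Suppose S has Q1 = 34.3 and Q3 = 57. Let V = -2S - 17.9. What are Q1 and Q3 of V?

a = -2 < 0 reverses order: Q1(V) comes from Q3(S), Q3(V) from Q1(S).
Q1(V) = (-2)·57 + (-17.9) = -131.9; Q3(V) = (-2)·34.3 + (-17.9) = -86.5.

Q1(V) = -131.9, Q3(V) = -86.5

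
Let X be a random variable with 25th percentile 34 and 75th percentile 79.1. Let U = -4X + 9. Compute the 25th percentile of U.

Since a = -4 < 0 the transformation is decreasing, reversing order: the 25th percentile of U corresponds to the 75th percentile of X.
So P_{25}(U) = a·P_{75}(X) + b = (-4)·79.1 + 9 = -307.4.

25th percentile of U = -307.4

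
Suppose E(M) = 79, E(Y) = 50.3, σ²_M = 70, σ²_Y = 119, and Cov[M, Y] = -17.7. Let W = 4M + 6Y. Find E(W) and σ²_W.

E(W) = 4·E(M) + 6·E(Y) = 4·79 + 6·50.3 = 617.8.
σ²_W = a²·σ²_M + b²·σ²_Y + 2ab·Cov[M, Y] with a = 4, b = 6.
= 4²·70 + 6²·119 + 2·4·6·(-17.7)
= 1120 + 4284 + (-849.6) = 4554.4.

E(W) = 617.8, σ²_W = 4554.4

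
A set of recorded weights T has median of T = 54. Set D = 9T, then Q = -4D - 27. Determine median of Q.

median of Q = -1971

median of D = 9·54 = 486.
median of Q = (-4)·486 + (-27) = -1971.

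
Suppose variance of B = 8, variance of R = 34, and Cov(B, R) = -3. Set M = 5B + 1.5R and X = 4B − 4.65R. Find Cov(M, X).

Cov(M, X) = -25.4

By bilinearity, Cov(M, X) = ac·variance of B + bd·variance of R + (ad+bc)·Cov(B, R), with a=5, b=1.5, c=4, d=-4.65.
ac·variance of B = 5·4·8 = 160
bd·variance of R = 1.5·(-4.65)·34 = -237.15
(ad+bc)·Cov(B, R) = (-17.25)·(-3) = 51.75
Cov(M, X) = 160 + (-237.15) + 51.75 = -25.4.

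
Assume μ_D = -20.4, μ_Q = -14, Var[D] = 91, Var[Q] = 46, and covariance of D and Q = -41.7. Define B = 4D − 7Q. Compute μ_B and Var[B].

μ_B = 4·μ_D + (-7)·μ_Q = 4·(-20.4) + (-7)·(-14) = 16.4.
Var[B] = a²·Var[D] + b²·Var[Q] + 2ab·covariance of D and Q with a = 4, b = -7.
= 4²·91 + (-7)²·46 + 2·4·(-7)·(-41.7)
= 1456 + 2254 + 2335.2 = 6045.2.

μ_B = 16.4, Var[B] = 6045.2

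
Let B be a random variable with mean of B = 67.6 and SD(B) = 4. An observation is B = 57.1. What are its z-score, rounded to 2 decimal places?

z = (B − mean of B) / SD(B) = (57.1 − 67.6) / 4 ≈ -2.63.

z = -2.63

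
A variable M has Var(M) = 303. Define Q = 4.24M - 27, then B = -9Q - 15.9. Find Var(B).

Var(B) = 441224.2368

Var(Q) = 4.24²·303 = 5447.2128.
Var(B) = (-9)²·5447.2128 = 441224.2368.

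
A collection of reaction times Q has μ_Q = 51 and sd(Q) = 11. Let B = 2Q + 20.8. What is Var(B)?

Var(B) = 484

B = 2Q + 20.8 is linear with a = 2, b = 20.8.
Var(Q) = 11² = 121.
Var(B) = a²·Var(Q) = 2²·121 = 484 (the additive constant 20.8 does not affect variance).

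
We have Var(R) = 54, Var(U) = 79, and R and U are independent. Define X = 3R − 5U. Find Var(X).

Var(X) = 2461

Var(X) = a²·Var(R) + b²·Var(U) + 2ab·covariance of R and U with a = 3, b = -5.
Independence gives covariance of R and U = 0.
= 3²·54 + (-5)²·79 + 2·3·(-5)·0
= 486 + 1975 + 0 = 2461.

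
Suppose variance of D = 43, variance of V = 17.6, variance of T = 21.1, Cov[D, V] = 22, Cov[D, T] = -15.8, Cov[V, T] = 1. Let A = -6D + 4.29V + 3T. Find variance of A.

variance of A = a²·variance of D + b²·variance of V + c²·variance of T + 2ab·Cov[D, V] + 2ac·Cov[D, T] + 2bc·Cov[V, T], with a = -6, b = 4.29, c = 3.
= 1548 + 323.91216 + 189.9 + (-1132.56) + 568.8 + 25.74
= 1523.79216.

variance of A = 1523.79216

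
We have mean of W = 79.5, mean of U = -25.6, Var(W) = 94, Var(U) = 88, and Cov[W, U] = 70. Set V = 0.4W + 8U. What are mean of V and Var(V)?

mean of V = 0.4·mean of W + 8·mean of U = 0.4·79.5 + 8·(-25.6) = -173.
Var(V) = a²·Var(W) + b²·Var(U) + 2ab·Cov[W, U] with a = 0.4, b = 8.
= 0.4²·94 + 8²·88 + 2·0.4·8·70
= 15.04 + 5632 + 448 = 6095.04.

mean of V = -173, Var(V) = 6095.04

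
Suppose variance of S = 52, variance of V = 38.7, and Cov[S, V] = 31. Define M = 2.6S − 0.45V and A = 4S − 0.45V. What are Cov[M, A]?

Cov[M, A] = 456.56675

By bilinearity, Cov[M, A] = ac·variance of S + bd·variance of V + (ad+bc)·Cov[S, V], with a=2.6, b=-0.45, c=4, d=-0.45.
ac·variance of S = 2.6·4·52 = 540.8
bd·variance of V = (-0.45)·(-0.45)·38.7 = 7.83675
(ad+bc)·Cov[S, V] = (-2.97)·31 = -92.07
Cov[M, A] = 540.8 + 7.83675 + (-92.07) = 456.56675.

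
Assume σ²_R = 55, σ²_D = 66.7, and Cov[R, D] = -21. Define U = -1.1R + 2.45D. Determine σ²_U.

σ²_U = 580.10675

σ²_U = a²·σ²_R + b²·σ²_D + 2ab·Cov[R, D] with a = -1.1, b = 2.45.
= (-1.1)²·55 + 2.45²·66.7 + 2·(-1.1)·2.45·(-21)
= 66.55 + 400.36675 + 113.19 = 580.10675.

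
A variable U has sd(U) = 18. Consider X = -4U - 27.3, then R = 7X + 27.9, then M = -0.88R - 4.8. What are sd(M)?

sd(X) = |-4|·18 = 72.
sd(R) = |7|·72 = 504.
sd(M) = |-0.88|·504 = 443.52.

sd(M) = 443.52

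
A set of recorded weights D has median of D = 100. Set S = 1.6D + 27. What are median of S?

A linear map preserves order up to sign, so median of S = a·median of D + b = 1.6·100 + 27 = 187.

median of S = 187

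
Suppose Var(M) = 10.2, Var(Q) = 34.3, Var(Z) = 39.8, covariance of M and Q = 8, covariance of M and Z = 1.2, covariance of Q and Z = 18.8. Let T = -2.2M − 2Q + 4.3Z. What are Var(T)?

Var(T) = a²·Var(M) + b²·Var(Q) + c²·Var(Z) + 2ab·covariance of M and Q + 2ac·covariance of M and Z + 2bc·covariance of Q and Z, with a = -2.2, b = -2, c = 4.3.
= 49.368 + 137.2 + 735.902 + 70.4 + (-22.704) + (-323.36)
= 646.806.

Var(T) = 646.806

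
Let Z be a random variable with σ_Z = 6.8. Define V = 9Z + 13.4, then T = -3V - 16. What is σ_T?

σ_V = |9|·6.8 = 61.2.
σ_T = |-3|·61.2 = 183.6.

σ_T = 183.6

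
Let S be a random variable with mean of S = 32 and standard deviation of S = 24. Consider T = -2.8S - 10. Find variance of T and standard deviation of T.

T = -2.8S - 10 is linear with a = -2.8, b = -10.
variance of S = 24² = 576.
variance of T = a²·variance of S = (-2.8)²·576 = 4515.84 (the additive constant -10 does not affect variance).
standard deviation of T = |a|·standard deviation of S = |-2.8|·24 = 67.2.

variance of T = 4515.84, standard deviation of T = 67.2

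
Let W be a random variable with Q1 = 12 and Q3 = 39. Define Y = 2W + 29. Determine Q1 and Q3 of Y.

Q1(Y) = 53, Q3(Y) = 107

a = 2 > 0: Q1(Y) = a·Q1(W)+b = 53, Q3(Y) = a·Q3(W)+b = 107.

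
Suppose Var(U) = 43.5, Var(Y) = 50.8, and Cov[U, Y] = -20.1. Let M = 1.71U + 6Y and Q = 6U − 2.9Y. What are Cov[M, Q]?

By bilinearity, Cov[M, Q] = ac·Var(U) + bd·Var(Y) + (ad+bc)·Cov[U, Y], with a=1.71, b=6, c=6, d=-2.9.
ac·Var(U) = 1.71·6·43.5 = 446.31
bd·Var(Y) = 6·(-2.9)·50.8 = -883.92
(ad+bc)·Cov[U, Y] = (31.041)·(-20.1) = -623.9241
Cov[M, Q] = 446.31 + (-883.92) + (-623.9241) = -1061.5341.

Cov[M, Q] = -1061.5341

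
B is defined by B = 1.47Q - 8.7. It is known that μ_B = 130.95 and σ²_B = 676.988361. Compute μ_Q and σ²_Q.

From B = 1.47Q - 8.7: μ_B = a·μ_Q + b, so μ_Q = (μ_B − b)/a = (130.95 − (-8.7))/1.47 = 95.
σ²_B = a²·σ²_Q, so σ²_Q = 676.988361/1.47² = 313.29.

μ_Q = 95, σ²_Q = 313.29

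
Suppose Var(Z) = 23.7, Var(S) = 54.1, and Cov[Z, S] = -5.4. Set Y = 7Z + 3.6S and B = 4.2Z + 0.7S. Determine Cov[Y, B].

By bilinearity, Cov[Y, B] = ac·Var(Z) + bd·Var(S) + (ad+bc)·Cov[Z, S], with a=7, b=3.6, c=4.2, d=0.7.
ac·Var(Z) = 7·4.2·23.7 = 696.78
bd·Var(S) = 3.6·0.7·54.1 = 136.332
(ad+bc)·Cov[Z, S] = (20.02)·(-5.4) = -108.108
Cov[Y, B] = 696.78 + 136.332 + (-108.108) = 725.004.

Cov[Y, B] = 725.004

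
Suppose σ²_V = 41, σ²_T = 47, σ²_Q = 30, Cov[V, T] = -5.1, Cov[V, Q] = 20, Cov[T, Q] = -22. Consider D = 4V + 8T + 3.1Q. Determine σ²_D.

σ²_D = 3030.7

σ²_D = a²·σ²_V + b²·σ²_T + c²·σ²_Q + 2ab·Cov[V, T] + 2ac·Cov[V, Q] + 2bc·Cov[T, Q], with a = 4, b = 8, c = 3.1.
= 656 + 3008 + 288.3 + (-326.4) + 496 + (-1091.2)
= 3030.7.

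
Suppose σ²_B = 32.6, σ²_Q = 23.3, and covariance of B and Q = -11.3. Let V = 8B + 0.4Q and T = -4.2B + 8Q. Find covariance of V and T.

covariance of V and T = -1725.016

By bilinearity, covariance of V and T = ac·σ²_B + bd·σ²_Q + (ad+bc)·covariance of B and Q, with a=8, b=0.4, c=-4.2, d=8.
ac·σ²_B = 8·(-4.2)·32.6 = -1095.36
bd·σ²_Q = 0.4·8·23.3 = 74.56
(ad+bc)·covariance of B and Q = (62.32)·(-11.3) = -704.216
covariance of V and T = -1095.36 + 74.56 + (-704.216) = -1725.016.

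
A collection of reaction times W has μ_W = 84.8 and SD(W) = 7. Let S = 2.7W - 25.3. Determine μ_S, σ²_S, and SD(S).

μ_S = 203.66, σ²_S = 357.21, SD(S) = 18.9

S = 2.7W - 25.3 is linear with a = 2.7, b = -25.3.
μ_S = a·μ_W + b = 2.7·84.8 + (-25.3) = 203.66.
σ²_W = 7² = 49.
σ²_S = a²·σ²_W = 2.7²·49 = 357.21 (the additive constant -25.3 does not affect variance).
SD(S) = |a|·SD(W) = |2.7|·7 = 18.9.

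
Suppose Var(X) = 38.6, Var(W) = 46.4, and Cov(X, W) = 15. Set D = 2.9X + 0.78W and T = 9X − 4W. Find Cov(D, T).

Cov(D, T) = 793.992

By bilinearity, Cov(D, T) = ac·Var(X) + bd·Var(W) + (ad+bc)·Cov(X, W), with a=2.9, b=0.78, c=9, d=-4.
ac·Var(X) = 2.9·9·38.6 = 1007.46
bd·Var(W) = 0.78·(-4)·46.4 = -144.768
(ad+bc)·Cov(X, W) = (-4.58)·15 = -68.7
Cov(D, T) = 1007.46 + (-144.768) + (-68.7) = 793.992.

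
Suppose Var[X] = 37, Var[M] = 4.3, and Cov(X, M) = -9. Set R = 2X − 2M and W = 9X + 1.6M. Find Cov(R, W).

Cov(R, W) = 785.44

By bilinearity, Cov(R, W) = ac·Var[X] + bd·Var[M] + (ad+bc)·Cov(X, M), with a=2, b=-2, c=9, d=1.6.
ac·Var[X] = 2·9·37 = 666
bd·Var[M] = (-2)·1.6·4.3 = -13.76
(ad+bc)·Cov(X, M) = (-14.8)·(-9) = 133.2
Cov(R, W) = 666 + (-13.76) + 133.2 = 785.44.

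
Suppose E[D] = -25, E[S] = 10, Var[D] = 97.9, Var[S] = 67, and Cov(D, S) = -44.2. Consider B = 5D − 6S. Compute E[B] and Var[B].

E[B] = -185, Var[B] = 7511.5

E[B] = 5·E[D] + (-6)·E[S] = 5·(-25) + (-6)·10 = -185.
Var[B] = a²·Var[D] + b²·Var[S] + 2ab·Cov(D, S) with a = 5, b = -6.
= 5²·97.9 + (-6)²·67 + 2·5·(-6)·(-44.2)
= 2447.5 + 2412 + 2652 = 7511.5.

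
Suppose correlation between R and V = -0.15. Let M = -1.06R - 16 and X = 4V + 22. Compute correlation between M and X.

Linear rescalings preserve |correlation|; the slopes -1.06 and 4 have opposite signs, so the correlation flips sign: correlation between M and X = −correlation between R and V = 0.15.

correlation between M and X = 0.15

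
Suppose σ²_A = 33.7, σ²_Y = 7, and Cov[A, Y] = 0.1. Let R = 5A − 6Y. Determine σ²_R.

σ²_R = a²·σ²_A + b²·σ²_Y + 2ab·Cov[A, Y] with a = 5, b = -6.
= 5²·33.7 + (-6)²·7 + 2·5·(-6)·0.1
= 842.5 + 252 + (-6) = 1088.5.

σ²_R = 1088.5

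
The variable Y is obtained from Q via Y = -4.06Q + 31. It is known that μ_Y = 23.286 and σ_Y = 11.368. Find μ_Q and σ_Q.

μ_Q = 1.9, σ_Q = 2.8

From Y = -4.06Q + 31: μ_Y = a·μ_Q + b, so μ_Q = (μ_Y − b)/a = (23.286 − 31)/(-4.06) = 1.9.
σ_Y = |a|·σ_Q, so σ_Q = 11.368/|-4.06| = 2.8.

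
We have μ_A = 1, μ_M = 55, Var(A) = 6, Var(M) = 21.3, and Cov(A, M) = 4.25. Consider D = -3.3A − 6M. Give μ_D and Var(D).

μ_D = (-3.3)·μ_A + (-6)·μ_M = (-3.3)·1 + (-6)·55 = -333.3.
Var(D) = a²·Var(A) + b²·Var(M) + 2ab·Cov(A, M) with a = -3.3, b = -6.
= (-3.3)²·6 + (-6)²·21.3 + 2·(-3.3)·(-6)·4.25
= 65.34 + 766.8 + 168.3 = 1000.44.

μ_D = -333.3, Var(D) = 1000.44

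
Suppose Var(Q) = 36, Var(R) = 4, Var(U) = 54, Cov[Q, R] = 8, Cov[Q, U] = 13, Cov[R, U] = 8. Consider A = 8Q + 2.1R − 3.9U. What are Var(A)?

Var(A) = a²·Var(Q) + b²·Var(R) + c²·Var(U) + 2ab·Cov[Q, R] + 2ac·Cov[Q, U] + 2bc·Cov[R, U], with a = 8, b = 2.1, c = -3.9.
= 2304 + 17.64 + 821.34 + 268.8 + (-811.2) + (-131.04)
= 2469.54.

Var(A) = 2469.54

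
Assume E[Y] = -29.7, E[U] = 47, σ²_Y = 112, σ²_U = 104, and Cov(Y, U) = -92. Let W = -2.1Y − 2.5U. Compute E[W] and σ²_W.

E[W] = (-2.1)·E[Y] + (-2.5)·E[U] = (-2.1)·(-29.7) + (-2.5)·47 = -55.13.
σ²_W = a²·σ²_Y + b²·σ²_U + 2ab·Cov(Y, U) with a = -2.1, b = -2.5.
= (-2.1)²·112 + (-2.5)²·104 + 2·(-2.1)·(-2.5)·(-92)
= 493.92 + 650 + (-966) = 177.92.

E[W] = -55.13, σ²_W = 177.92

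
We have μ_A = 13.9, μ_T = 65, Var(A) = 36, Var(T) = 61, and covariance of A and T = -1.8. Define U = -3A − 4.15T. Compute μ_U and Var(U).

μ_U = (-3)·μ_A + (-4.15)·μ_T = (-3)·13.9 + (-4.15)·65 = -311.45.
Var(U) = a²·Var(A) + b²·Var(T) + 2ab·covariance of A and T with a = -3, b = -4.15.
= (-3)²·36 + (-4.15)²·61 + 2·(-3)·(-4.15)·(-1.8)
= 324 + 1050.5725 + (-44.82) = 1329.7525.

μ_U = -311.45, Var(U) = 1329.7525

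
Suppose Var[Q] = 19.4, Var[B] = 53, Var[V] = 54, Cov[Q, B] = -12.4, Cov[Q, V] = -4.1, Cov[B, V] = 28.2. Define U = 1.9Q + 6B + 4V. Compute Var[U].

Var[U] = a²·Var[Q] + b²·Var[B] + c²·Var[V] + 2ab·Cov[Q, B] + 2ac·Cov[Q, V] + 2bc·Cov[B, V], with a = 1.9, b = 6, c = 4.
= 70.034 + 1908 + 864 + (-282.72) + (-62.32) + 1353.6
= 3850.594.

Var[U] = 3850.594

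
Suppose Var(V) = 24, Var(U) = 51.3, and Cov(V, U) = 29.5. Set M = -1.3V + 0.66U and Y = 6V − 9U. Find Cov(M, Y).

Cov(M, Y) = -29.952

By bilinearity, Cov(M, Y) = ac·Var(V) + bd·Var(U) + (ad+bc)·Cov(V, U), with a=-1.3, b=0.66, c=6, d=-9.
ac·Var(V) = (-1.3)·6·24 = -187.2
bd·Var(U) = 0.66·(-9)·51.3 = -304.722
(ad+bc)·Cov(V, U) = (15.66)·29.5 = 461.97
Cov(M, Y) = -187.2 + (-304.722) + 461.97 = -29.952.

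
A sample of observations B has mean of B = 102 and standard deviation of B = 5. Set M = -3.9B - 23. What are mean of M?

mean of M = -420.8

M = -3.9B - 23 is linear with a = -3.9, b = -23.
mean of M = a·mean of B + b = (-3.9)·102 + (-23) = -420.8.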